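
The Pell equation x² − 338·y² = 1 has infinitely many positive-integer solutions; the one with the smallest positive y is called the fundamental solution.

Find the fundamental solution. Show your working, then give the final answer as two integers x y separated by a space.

√338 = [18; 2,1,1,2,36, …], period ℓ=5 (odd) → k=9
step 0: (18, 1)  from 18·(1,0) + (0,1)
step 1: (37, 2)  from 2·(18,1) + (1,0)
step 2: (55, 3)  from 1·(37,2) + (18,1)
…
step 4: (239, 13)  from 2·(92,5) + (55,3)
step 5: (8696, 473)  from 36·(239,13) + (92,5)
…
step 7: (26327, 1432)  from 1·(17631,959) + (8696,473)
step 8: (43958, 2391)  from 1·(26327,1432) + (17631,959)
step 9: (114243, 6214)  from 2·(43958,2391) + (26327,1432)
fundamental: x₁=114243, y₁=6214  (since 13051463049 − 338·38613796 = 1)

114243 6214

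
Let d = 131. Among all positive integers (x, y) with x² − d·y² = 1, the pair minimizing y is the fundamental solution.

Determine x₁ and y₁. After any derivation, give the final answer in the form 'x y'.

10610 927

√131 = [11; 2,4,11,4,2,22, …], period ℓ=6 (even) → k=5
k=0  a_k=11  p_k/q_k = 11/1
…
k=4  a_k=4  p_k/q_k = 4727/413
k=5  a_k=2  p_k/q_k = 10610/927
(x₁, y₁) = (10610, 927);  10610² − 131·927² = 1 ✓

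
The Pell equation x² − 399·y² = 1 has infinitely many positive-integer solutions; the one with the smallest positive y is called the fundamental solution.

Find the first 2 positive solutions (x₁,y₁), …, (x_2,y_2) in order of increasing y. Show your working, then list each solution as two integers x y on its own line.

20 1
799 40

√399 = [19; 1,38, …], period ℓ=2 (even) → k=1
step 0: (19, 1)  from 19·(1,0) + (0,1)
step 1: (20, 1)  from 1·(19,1) + (1,0)
(x₁, y₁) = (20, 1);  20² − 399·1² = 1 ✓
k=2:  x_2 = 20·20+399·1·1 = 799,  y_2 = 20·1+1·20 = 40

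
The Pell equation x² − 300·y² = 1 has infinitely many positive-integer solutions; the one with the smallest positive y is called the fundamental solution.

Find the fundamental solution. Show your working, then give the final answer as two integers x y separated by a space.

√300 → a₀=17, period (3,8,3,34); ℓ=4 even so k=3
i=0: a=17 ⇒ p=17, q=1
…
i=2: a=8 ⇒ p=433, q=25
i=3: a=3 ⇒ p=1351, q=78
fundamental: x₁=1351, y₁=78  (since 1825201 − 300·6084 = 1)

1351 78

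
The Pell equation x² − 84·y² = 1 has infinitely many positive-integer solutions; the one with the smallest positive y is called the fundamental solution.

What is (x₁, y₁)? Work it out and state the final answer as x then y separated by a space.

d=84: √d = [9; 6,18] (ℓ=2, even), read p_1/q_1
k=0  a_k=9  p_k/q_k = 9/1
k=1  a_k=6  p_k/q_k = 55/6
fundamental: x₁=55, y₁=6  (since 3025 − 84·36 = 1)

55 6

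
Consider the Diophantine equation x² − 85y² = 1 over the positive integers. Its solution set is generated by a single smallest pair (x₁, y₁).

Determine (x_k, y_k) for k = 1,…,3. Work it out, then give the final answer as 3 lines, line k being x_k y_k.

285769 30996
163327842721 17715391848
93348068572789129 10125019625991228

d=85: √d = [9; 4,1,1,4,18] (ℓ=5, odd), read p_9/q_9
i=0: a=9 ⇒ p=9, q=1
…
i=2: a=1 ⇒ p=46, q=5
…
i=4: a=4 ⇒ p=378, q=41
…
i=7: a=1 ⇒ p=34813, q=3776
i=8: a=1 ⇒ p=62739, q=6805
i=9: a=4 ⇒ p=285769, q=30996
→ (285769, 30996).  Check: 285769²=81663921361, 85·30996²=81663921360, difference 1.
(285769+30996√85)^2 = 163327842721 + 17715391848√85
(285769+30996√85)^3 = 93348068572789129 + 10125019625991228√85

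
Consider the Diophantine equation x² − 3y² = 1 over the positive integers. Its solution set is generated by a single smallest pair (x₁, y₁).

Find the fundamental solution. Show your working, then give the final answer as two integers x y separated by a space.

2 1

[1; 1,2] for √3; ℓ=2 ⇒ convergent index 1
a_0=1:  p_0=1·1+0=1,  q_0=1·0+1=1
a_1=1:  p_1=1·1+1=2,  q_1=1·1+0=1
(x₁, y₁) = (2, 1);  2² − 3·1² = 1 ✓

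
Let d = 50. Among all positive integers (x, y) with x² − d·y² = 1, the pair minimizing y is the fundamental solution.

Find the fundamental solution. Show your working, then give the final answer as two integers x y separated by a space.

99 14

[7; 14] for √50; ℓ=1 ⇒ convergent index 1
k=0  a_k=7  p_k/q_k = 7/1
k=1  a_k=14  p_k/q_k = 99/14
→ (99, 14).  Check: 99²=9801, 50·14²=9800, difference 1.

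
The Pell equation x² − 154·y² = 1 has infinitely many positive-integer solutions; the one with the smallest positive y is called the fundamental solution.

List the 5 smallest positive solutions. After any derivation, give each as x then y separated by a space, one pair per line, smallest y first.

√154 → a₀=12, period (2,2,3,1,2,1,3,2,2,24); ℓ=10 even so k=9
i=0: a=12 ⇒ p=12, q=1
i=1: a=2 ⇒ p=25, q=2
i=2: a=2 ⇒ p=62, q=5
i=3: a=3 ⇒ p=211, q=17
…
i=6: a=1 ⇒ p=1030, q=83
…
i=8: a=2 ⇒ p=8724, q=703
i=9: a=2 ⇒ p=21295, q=1716
fundamental: x₁=21295, y₁=1716  (since 453477025 − 154·2944656 = 1)
(x_2, y_2) = (21295·21295 + 154·1716·1716, 21295·1716 + 1716·21295) = (906954049, 73084440)
(x_3, y_3) = (21295·906954049 + 154·1716·73084440, 21295·73084440 + 1716·906954049) = (38627172925615, 3112666297884)
(x_4, y_4) = (21295·38627172925615 + 154·1716·3112666297884, 21295·3112666297884 + 1716·38627172925615) = (1645131293994988801, 132568457553795120)
(x_5, y_5) = (21295·1645131293994988801 + 154·1716·132568457553795120, 21295·132568457553795120 + 1716·1645131293994988801) = (70066141772619400108975, 5646090604103467862916)

21295 1716
906954049 73084440
38627172925615 3112666297884
1645131293994988801 132568457553795120
70066141772619400108975 5646090604103467862916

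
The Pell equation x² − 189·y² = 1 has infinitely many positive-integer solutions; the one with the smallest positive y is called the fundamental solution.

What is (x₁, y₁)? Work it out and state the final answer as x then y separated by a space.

d=189: √d = [13; 1,2,1,26] (ℓ=4, even), read p_3/q_3
i=0: a=13 ⇒ p=13, q=1
…
i=2: a=2 ⇒ p=41, q=3
i=3: a=1 ⇒ p=55, q=4
→ (55, 4).  Check: 55²=3025, 189·4²=3024, difference 1.

55 4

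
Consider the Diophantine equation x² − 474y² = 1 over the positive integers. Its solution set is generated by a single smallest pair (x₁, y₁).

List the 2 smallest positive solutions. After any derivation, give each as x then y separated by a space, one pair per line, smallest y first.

193549 8890
74922430801 3441301220

√474 = [21; 1,3,2,1,1,…,3,1,42, …], period ℓ=14 (even) → k=13
step 0: (21, 1)  from 21·(1,0) + (0,1)
step 1: (22, 1)  from 1·(21,1) + (1,0)
step 2: (87, 4)  from 3·(22,1) + (21,1)
step 3: (196, 9)  from 2·(87,4) + (22,1)
step 4: (283, 13)  from 1·(196,9) + (87,4)
step 5: (479, 22)  from 1·(283,13) + (196,9)
step 6: (762, 35)  from 1·(479,22) + (283,13)
step 7: (5051, 232)  from 6·(762,35) + (479,22)
step 8: (5813, 267)  from 1·(5051,232) + (762,35)
step 9: (10864, 499)  from 1·(5813,267) + (5051,232)
step 10: (16677, 766)  from 1·(10864,499) + (5813,267)
step 11: (44218, 2031)  from 2·(16677,766) + (10864,499)
step 12: (149331, 6859)  from 3·(44218,2031) + (16677,766)
step 13: (193549, 8890)  from 1·(149331,6859) + (44218,2031)
fundamental: x₁=193549, y₁=8890  (since 37461215401 − 474·79032100 = 1)
n=2: (193549,8890)∘(193549,8890) = (193549·193549+474·8890·8890, 193549·8890+8890·193549) = (74922430801,3441301220)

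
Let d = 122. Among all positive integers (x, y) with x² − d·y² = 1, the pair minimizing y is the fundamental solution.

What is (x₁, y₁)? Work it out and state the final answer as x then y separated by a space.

[11; 22] for √122; ℓ=1 ⇒ convergent index 1
i=0: a=11 ⇒ p=11, q=1
i=1: a=22 ⇒ p=243, q=22
(x₁, y₁) = (243, 22);  243² − 122·22² = 1 ✓

243 22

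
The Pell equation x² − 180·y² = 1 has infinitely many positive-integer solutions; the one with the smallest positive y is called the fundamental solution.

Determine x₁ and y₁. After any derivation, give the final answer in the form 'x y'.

d=180: √d = [13; 2,2,2,26] (ℓ=4, even), read p_3/q_3
i=0: a=13 ⇒ p=13, q=1
i=1: a=2 ⇒ p=27, q=2
i=2: a=2 ⇒ p=67, q=5
i=3: a=2 ⇒ p=161, q=12
(x₁, y₁) = (161, 12);  161² − 180·12² = 1 ✓

161 12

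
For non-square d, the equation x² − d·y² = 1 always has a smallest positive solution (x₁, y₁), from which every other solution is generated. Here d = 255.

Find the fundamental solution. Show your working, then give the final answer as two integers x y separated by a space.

[15; 1,30] for √255; ℓ=2 ⇒ convergent index 1
i=0: a=15 ⇒ p=15, q=1
i=1: a=1 ⇒ p=16, q=1
→ (16, 1).  Check: 16²=256, 255·1²=255, difference 1.

16 1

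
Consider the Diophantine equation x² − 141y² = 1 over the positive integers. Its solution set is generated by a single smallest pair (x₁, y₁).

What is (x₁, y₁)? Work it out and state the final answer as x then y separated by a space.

95 8

d=141: √d = [11; 1,6,1,22] (ℓ=4, even), read p_3/q_3
step 0: (11, 1)  from 11·(1,0) + (0,1)
step 1: (12, 1)  from 1·(11,1) + (1,0)
step 2: (83, 7)  from 6·(12,1) + (11,1)
step 3: (95, 8)  from 1·(83,7) + (12,1)
→ (95, 8).  Check: 95²=9025, 141·8²=9024, difference 1.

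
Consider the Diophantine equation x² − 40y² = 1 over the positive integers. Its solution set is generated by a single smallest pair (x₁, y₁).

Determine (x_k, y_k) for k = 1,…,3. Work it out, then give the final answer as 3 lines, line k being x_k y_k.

[6; 3,12] for √40; ℓ=2 ⇒ convergent index 1
i=0: a=6 ⇒ p=6, q=1
i=1: a=3 ⇒ p=19, q=3
(x₁, y₁) = (19, 3);  19² − 40·3² = 1 ✓
n=2: (19,3)∘(19,3) = (19·19+40·3·3, 19·3+3·19) = (721,114)
n=3: (721,114)∘(19,3) = (19·721+40·3·114, 19·114+3·721) = (27379,4329)

19 3
721 114
27379 4329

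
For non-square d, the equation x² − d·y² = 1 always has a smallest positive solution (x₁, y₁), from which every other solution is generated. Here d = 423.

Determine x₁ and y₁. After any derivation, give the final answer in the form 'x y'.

4607 224

√423 → a₀=20, period (1,1,3,4,3,1,1,40); ℓ=8 even so k=7
step 0: (20, 1)  from 20·(1,0) + (0,1)
…
step 3: (144, 7)  from 3·(41,2) + (21,1)
step 4: (617, 30)  from 4·(144,7) + (41,2)
step 5: (1995, 97)  from 3·(617,30) + (144,7)
step 6: (2612, 127)  from 1·(1995,97) + (617,30)
step 7: (4607, 224)  from 1·(2612,127) + (1995,97)
(x₁, y₁) = (4607, 224);  4607² − 423·224² = 1 ✓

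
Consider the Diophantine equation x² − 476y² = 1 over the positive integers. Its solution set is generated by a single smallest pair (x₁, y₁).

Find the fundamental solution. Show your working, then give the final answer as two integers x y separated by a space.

28799 1320

d=476: √d = [21; 1,4,2,10,2,4,1,42] (ℓ=8, even), read p_7/q_7
a_0=21:  p_0=21·1+0=21,  q_0=21·0+1=1
a_1=1:  p_1=1·21+1=22,  q_1=1·1+0=1
…
a_3=2:  p_3=2·109+22=240,  q_3=2·5+1=11
a_4=10:  p_4=10·240+109=2509,  q_4=10·11+5=115
a_5=2:  p_5=2·2509+240=5258,  q_5=2·115+11=241
a_6=4:  p_6=4·5258+2509=23541,  q_6=4·241+115=1079
a_7=1:  p_7=1·23541+5258=28799,  q_7=1·1079+241=1320
(x₁, y₁) = (28799, 1320);  28799² − 476·1320² = 1 ✓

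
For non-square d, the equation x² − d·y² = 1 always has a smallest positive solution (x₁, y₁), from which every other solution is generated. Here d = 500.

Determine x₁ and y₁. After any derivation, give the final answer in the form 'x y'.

930249 41602

d=500: √d = [22; 2,1,3,2,1,…,1,2,44] (ℓ=14, even), read p_13/q_13
a_0=22:  p_0=22·1+0=22,  q_0=22·0+1=1
a_1=2:  p_1=2·22+1=45,  q_1=2·1+0=2
a_2=1:  p_2=1·45+22=67,  q_2=1·2+1=3
…
a_5=1:  p_5=1·559+246=805,  q_5=1·25+11=36
a_6=1:  p_6=1·805+559=1364,  q_6=1·36+25=61
a_7=10:  p_7=10·1364+805=14445,  q_7=10·61+36=646
a_8=1:  p_8=1·14445+1364=15809,  q_8=1·646+61=707
a_9=1:  p_9=1·15809+14445=30254,  q_9=1·707+646=1353
a_10=2:  p_10=2·30254+15809=76317,  q_10=2·1353+707=3413
a_11=3:  p_11=3·76317+30254=259205,  q_11=3·3413+1353=11592
a_12=1:  p_12=1·259205+76317=335522,  q_12=1·11592+3413=15005
a_13=2:  p_13=2·335522+259205=930249,  q_13=2·15005+11592=41602
(x₁, y₁) = (930249, 41602);  930249² − 500·41602² = 1 ✓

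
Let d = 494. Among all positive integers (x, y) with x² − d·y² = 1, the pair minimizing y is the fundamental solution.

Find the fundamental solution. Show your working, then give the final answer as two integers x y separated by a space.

73035 3286

√494 → a₀=22, period (4,2,2,1,2,1,2,2,4,44); ℓ=10 even so k=9
step 0: (22, 1)  from 22·(1,0) + (0,1)
step 1: (89, 4)  from 4·(22,1) + (1,0)
…
step 3: (489, 22)  from 2·(200,9) + (89,4)
…
step 5: (1867, 84)  from 2·(689,31) + (489,22)
step 6: (2556, 115)  from 1·(1867,84) + (689,31)
…
step 8: (16514, 743)  from 2·(6979,314) + (2556,115)
step 9: (73035, 3286)  from 4·(16514,743) + (6979,314)
fundamental: x₁=73035, y₁=3286  (since 5334111225 − 494·10797796 = 1)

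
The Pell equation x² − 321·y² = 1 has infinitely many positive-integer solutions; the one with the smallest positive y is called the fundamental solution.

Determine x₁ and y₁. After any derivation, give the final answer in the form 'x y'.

215 12

d=321: √d = [17; 1,10,1,34] (ℓ=4, even), read p_3/q_3
k=0  a_k=17  p_k/q_k = 17/1
k=1  a_k=1  p_k/q_k = 18/1
k=2  a_k=10  p_k/q_k = 197/11
k=3  a_k=1  p_k/q_k = 215/12
fundamental: x₁=215, y₁=12  (since 46225 − 321·144 = 1)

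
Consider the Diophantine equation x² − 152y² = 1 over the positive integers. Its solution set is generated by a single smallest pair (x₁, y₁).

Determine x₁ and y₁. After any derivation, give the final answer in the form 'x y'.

37 3

√152 → a₀=12, period (3,24); ℓ=2 even so k=1
a_0=12:  p_0=12·1+0=12,  q_0=12·0+1=1
a_1=3:  p_1=3·12+1=37,  q_1=3·1+0=3
fundamental: x₁=37, y₁=3  (since 1369 − 152·9 = 1)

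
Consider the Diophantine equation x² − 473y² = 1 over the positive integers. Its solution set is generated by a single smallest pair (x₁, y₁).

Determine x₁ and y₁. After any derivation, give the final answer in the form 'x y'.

d=473: √d = [21; 1,2,1,42] (ℓ=4, even), read p_3/q_3
i=0: a=21 ⇒ p=21, q=1
…
i=2: a=2 ⇒ p=65, q=3
i=3: a=1 ⇒ p=87, q=4
fundamental: x₁=87, y₁=4  (since 7569 − 473·16 = 1)

87 4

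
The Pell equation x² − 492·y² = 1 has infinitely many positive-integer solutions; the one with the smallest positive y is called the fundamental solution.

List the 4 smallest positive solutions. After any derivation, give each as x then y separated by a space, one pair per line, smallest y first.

29767 1342
1772148577 79894628
105503093353351 4756446782010
6281021157926249857 283170302640288712

[22; 5,1,1,10,1,1,5,44] for √492; ℓ=8 ⇒ convergent index 7
a_0=22:  p_0=22·1+0=22,  q_0=22·0+1=1
…
a_3=1:  p_3=1·133+111=244,  q_3=1·6+5=11
…
a_6=1:  p_6=1·2817+2573=5390,  q_6=1·127+116=243
a_7=5:  p_7=5·5390+2817=29767,  q_7=5·243+127=1342
(x₁, y₁) = (29767, 1342);  29767² − 492·1342² = 1 ✓
(29767+1342√492)^2 = 1772148577 + 79894628√492
(29767+1342√492)^3 = 105503093353351 + 4756446782010√492
(29767+1342√492)^4 = 6281021157926249857 + 283170302640288712√492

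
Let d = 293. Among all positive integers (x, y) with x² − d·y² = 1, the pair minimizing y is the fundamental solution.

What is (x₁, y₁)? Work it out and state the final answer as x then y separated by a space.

12320649 719780

√293 → a₀=17, period (8,1,1,8,34); ℓ=5 odd so k=9
i=0: a=17 ⇒ p=17, q=1
i=1: a=8 ⇒ p=137, q=8
i=2: a=1 ⇒ p=154, q=9
…
i=5: a=34 ⇒ p=84679, q=4947
i=6: a=8 ⇒ p=679914, q=39721
…
i=8: a=1 ⇒ p=1444507, q=84389
i=9: a=8 ⇒ p=12320649, q=719780
(x₁, y₁) = (12320649, 719780);  12320649² − 293·719780² = 1 ✓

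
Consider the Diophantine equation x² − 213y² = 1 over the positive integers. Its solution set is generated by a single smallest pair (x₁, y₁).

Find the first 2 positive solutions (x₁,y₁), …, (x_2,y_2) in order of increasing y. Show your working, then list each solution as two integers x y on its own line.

d=213: √d = [14; 1,1,2,6,1,8,1,6,2,1,1,28] (ℓ=12, even), read p_11/q_11
step 0: (14, 1)  from 14·(1,0) + (0,1)
…
step 2: (29, 2)  from 1·(15,1) + (14,1)
step 3: (73, 5)  from 2·(29,2) + (15,1)
…
step 5: (540, 37)  from 1·(467,32) + (73,5)
step 6: (4787, 328)  from 8·(540,37) + (467,32)
step 7: (5327, 365)  from 1·(4787,328) + (540,37)
step 8: (36749, 2518)  from 6·(5327,365) + (4787,328)
step 9: (78825, 5401)  from 2·(36749,2518) + (5327,365)
step 10: (115574, 7919)  from 1·(78825,5401) + (36749,2518)
step 11: (194399, 13320)  from 1·(115574,7919) + (78825,5401)
→ (194399, 13320).  Check: 194399²=37790971201, 213·13320²=37790971200, difference 1.
n=2: (194399,13320)∘(194399,13320) = (194399·194399+213·13320·13320, 194399·13320+13320·194399) = (75581942401,5178789360)

194399 13320
75581942401 5178789360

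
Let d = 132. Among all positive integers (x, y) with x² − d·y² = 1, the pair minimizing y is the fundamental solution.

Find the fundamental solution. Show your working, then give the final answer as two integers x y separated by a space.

d=132: √d = [11; 2,22] (ℓ=2, even), read p_1/q_1
i=0: a=11 ⇒ p=11, q=1
i=1: a=2 ⇒ p=23, q=2
fundamental: x₁=23, y₁=2  (since 529 − 132·4 = 1)

23 2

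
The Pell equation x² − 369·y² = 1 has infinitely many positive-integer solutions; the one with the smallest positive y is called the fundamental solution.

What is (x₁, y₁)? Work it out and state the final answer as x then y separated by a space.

8396801 437120

√369 = [19; 4,1,3,2,7,4,7,2,3,1,4,38, …], period ℓ=12 (even) → k=11
i=0: a=19 ⇒ p=19, q=1
i=1: a=4 ⇒ p=77, q=4
…
i=4: a=2 ⇒ p=826, q=43
i=5: a=7 ⇒ p=6147, q=320
i=6: a=4 ⇒ p=25414, q=1323
i=7: a=7 ⇒ p=184045, q=9581
i=8: a=2 ⇒ p=393504, q=20485
i=9: a=3 ⇒ p=1364557, q=71036
i=10: a=1 ⇒ p=1758061, q=91521
i=11: a=4 ⇒ p=8396801, q=437120
fundamental: x₁=8396801, y₁=437120  (since 70506267033601 − 369·191073894400 = 1)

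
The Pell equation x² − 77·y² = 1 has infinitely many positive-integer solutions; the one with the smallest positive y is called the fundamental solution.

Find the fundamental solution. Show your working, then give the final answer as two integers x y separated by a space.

351 40

[8; 1,3,2,3,1,16] for √77; ℓ=6 ⇒ convergent index 5
a_0=8:  p_0=8·1+0=8,  q_0=8·0+1=1
a_1=1:  p_1=1·8+1=9,  q_1=1·1+0=1
a_2=3:  p_2=3·9+8=35,  q_2=3·1+1=4
a_3=2:  p_3=2·35+9=79,  q_3=2·4+1=9
a_4=3:  p_4=3·79+35=272,  q_4=3·9+4=31
a_5=1:  p_5=1·272+79=351,  q_5=1·31+9=40
fundamental: x₁=351, y₁=40  (since 123201 − 77·1600 = 1)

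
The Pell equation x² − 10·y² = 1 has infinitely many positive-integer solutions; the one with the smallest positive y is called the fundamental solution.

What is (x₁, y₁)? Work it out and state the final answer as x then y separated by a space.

19 6

[3; 6] for √10; ℓ=1 ⇒ convergent index 1
step 0: (3, 1)  from 3·(1,0) + (0,1)
step 1: (19, 6)  from 6·(3,1) + (1,0)
fundamental: x₁=19, y₁=6  (since 361 − 10·36 = 1)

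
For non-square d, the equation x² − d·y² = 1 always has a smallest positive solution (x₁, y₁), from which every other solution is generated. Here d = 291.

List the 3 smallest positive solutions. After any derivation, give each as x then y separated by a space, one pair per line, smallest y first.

290 17
168199 9860
97555130 5718783

√291 → a₀=17, period (17,34); ℓ=2 even so k=1
i=0: a=17 ⇒ p=17, q=1
i=1: a=17 ⇒ p=290, q=17
(x₁, y₁) = (290, 17);  290² − 291·17² = 1 ✓
n=2: (290,17)∘(290,17) = (290·290+291·17·17, 290·17+17·290) = (168199,9860)
n=3: (168199,9860)∘(290,17) = (290·168199+291·17·9860, 290·9860+17·168199) = (97555130,5718783)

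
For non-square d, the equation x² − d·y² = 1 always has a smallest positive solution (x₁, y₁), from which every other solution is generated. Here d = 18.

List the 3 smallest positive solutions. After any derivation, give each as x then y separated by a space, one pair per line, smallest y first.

17 4
577 136
19601 4620

d=18: √d = [4; 4,8] (ℓ=2, even), read p_1/q_1
i=0: a=4 ⇒ p=4, q=1
i=1: a=4 ⇒ p=17, q=4
fundamental: x₁=17, y₁=4  (since 289 − 18·16 = 1)
(17+4√18)^2 = 577 + 136√18
(17+4√18)^3 = 19601 + 4620√18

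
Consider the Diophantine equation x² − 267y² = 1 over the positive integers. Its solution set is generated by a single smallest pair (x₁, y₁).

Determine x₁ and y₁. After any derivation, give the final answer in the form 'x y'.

2402 147

√267 → a₀=16, period (2,1,15,1,2,32); ℓ=6 even so k=5
step 0: (16, 1)  from 16·(1,0) + (0,1)
step 1: (33, 2)  from 2·(16,1) + (1,0)
…
step 4: (817, 50)  from 1·(768,47) + (49,3)
step 5: (2402, 147)  from 2·(817,50) + (768,47)
(x₁, y₁) = (2402, 147);  2402² − 267·147² = 1 ✓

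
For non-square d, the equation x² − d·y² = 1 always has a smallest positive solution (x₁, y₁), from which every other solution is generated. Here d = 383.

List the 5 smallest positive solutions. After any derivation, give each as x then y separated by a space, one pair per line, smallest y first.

18768 959
704475647 35997024
26443197867024 1351184291905
992571874432137217 50718053544949056
37257177852241504710288 1903752856512023474111

d=383: √d = [19; 1,1,3,19,3,1,1,38] (ℓ=8, even), read p_7/q_7
a_0=19:  p_0=19·1+0=19,  q_0=19·0+1=1
a_1=1:  p_1=1·19+1=20,  q_1=1·1+0=1
…
a_4=19:  p_4=19·137+39=2642,  q_4=19·7+2=135
a_5=3:  p_5=3·2642+137=8063,  q_5=3·135+7=412
a_6=1:  p_6=1·8063+2642=10705,  q_6=1·412+135=547
a_7=1:  p_7=1·10705+8063=18768,  q_7=1·547+412=959
→ (18768, 959).  Check: 18768²=352237824, 383·959²=352237823, difference 1.
k=2:  x_2 = 18768·18768+383·959·959 = 704475647,  y_2 = 18768·959+959·18768 = 35997024
k=3:  x_3 = 18768·704475647+383·959·35997024 = 26443197867024,  y_3 = 18768·35997024+959·704475647 = 1351184291905
k=4:  x_4 = 18768·26443197867024+383·959·1351184291905 = 992571874432137217,  y_4 = 18768·1351184291905+959·26443197867024 = 50718053544949056
k=5:  x_5 = 18768·992571874432137217+383·959·50718053544949056 = 37257177852241504710288,  y_5 = 18768·50718053544949056+959·992571874432137217 = 1903752856512023474111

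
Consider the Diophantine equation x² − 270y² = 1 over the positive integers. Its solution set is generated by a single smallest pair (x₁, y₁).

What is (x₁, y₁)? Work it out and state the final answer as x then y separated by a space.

[16; 2,3,6,3,2,32] for √270; ℓ=6 ⇒ convergent index 5
i=0: a=16 ⇒ p=16, q=1
i=1: a=2 ⇒ p=33, q=2
…
i=4: a=3 ⇒ p=2284, q=139
i=5: a=2 ⇒ p=5291, q=322
fundamental: x₁=5291, y₁=322  (since 27994681 − 270·103684 = 1)

5291 322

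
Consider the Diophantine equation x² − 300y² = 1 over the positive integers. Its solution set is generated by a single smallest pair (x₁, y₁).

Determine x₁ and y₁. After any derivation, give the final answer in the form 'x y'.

1351 78

√300 → a₀=17, period (3,8,3,34); ℓ=4 even so k=3
i=0: a=17 ⇒ p=17, q=1
…
i=2: a=8 ⇒ p=433, q=25
i=3: a=3 ⇒ p=1351, q=78
→ (1351, 78).  Check: 1351²=1825201, 300·78²=1825200, difference 1.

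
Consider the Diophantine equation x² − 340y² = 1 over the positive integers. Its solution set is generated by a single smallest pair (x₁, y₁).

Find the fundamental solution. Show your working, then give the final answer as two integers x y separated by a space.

285769 15498

[18; 2,3,1,1,1,…,3,2,36] for √340; ℓ=14 ⇒ convergent index 13
i=0: a=18 ⇒ p=18, q=1
i=1: a=2 ⇒ p=37, q=2
i=2: a=3 ⇒ p=129, q=7
…
i=7: a=8 ⇒ p=6509, q=353
i=8: a=1 ⇒ p=7265, q=394
…
i=10: a=1 ⇒ p=21039, q=1141
i=11: a=1 ⇒ p=34813, q=1888
i=12: a=3 ⇒ p=125478, q=6805
i=13: a=2 ⇒ p=285769, q=15498
fundamental: x₁=285769, y₁=15498  (since 81663921361 − 340·240188004 = 1)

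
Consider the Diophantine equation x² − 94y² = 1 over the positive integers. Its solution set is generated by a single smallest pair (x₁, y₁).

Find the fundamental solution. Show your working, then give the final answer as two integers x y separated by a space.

2143295 221064

d=94: √d = [9; 1,2,3,1,1,…,2,1,18] (ℓ=16, even), read p_15/q_15
step 0: (9, 1)  from 9·(1,0) + (0,1)
…
step 2: (29, 3)  from 2·(10,1) + (9,1)
step 3: (97, 10)  from 3·(29,3) + (10,1)
step 4: (126, 13)  from 1·(97,10) + (29,3)
…
step 6: (1241, 128)  from 5·(223,23) + (126,13)
step 7: (1464, 151)  from 1·(1241,128) + (223,23)
…
step 9: (14417, 1487)  from 1·(12953,1336) + (1464,151)
…
step 11: (99455, 10258)  from 1·(85038,8771) + (14417,1487)
step 12: (184493, 19029)  from 1·(99455,10258) + (85038,8771)
…
step 14: (1490361, 153719)  from 2·(652934,67345) + (184493,19029)
step 15: (2143295, 221064)  from 1·(1490361,153719) + (652934,67345)
fundamental: x₁=2143295, y₁=221064  (since 4593713457025 − 94·48869292096 = 1)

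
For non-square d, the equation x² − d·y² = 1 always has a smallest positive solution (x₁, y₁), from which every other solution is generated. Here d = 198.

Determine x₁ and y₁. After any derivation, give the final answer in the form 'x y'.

197 14

d=198: √d = [14; 14,28] (ℓ=2, even), read p_1/q_1
i=0: a=14 ⇒ p=14, q=1
i=1: a=14 ⇒ p=197, q=14
fundamental: x₁=197, y₁=14  (since 38809 − 198·196 = 1)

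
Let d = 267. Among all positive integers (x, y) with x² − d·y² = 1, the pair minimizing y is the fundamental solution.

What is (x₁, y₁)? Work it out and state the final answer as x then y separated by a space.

√267 → a₀=16, period (2,1,15,1,2,32); ℓ=6 even so k=5
step 0: (16, 1)  from 16·(1,0) + (0,1)
step 1: (33, 2)  from 2·(16,1) + (1,0)
…
step 4: (817, 50)  from 1·(768,47) + (49,3)
step 5: (2402, 147)  from 2·(817,50) + (768,47)
→ (2402, 147).  Check: 2402²=5769604, 267·147²=5769603, difference 1.

2402 147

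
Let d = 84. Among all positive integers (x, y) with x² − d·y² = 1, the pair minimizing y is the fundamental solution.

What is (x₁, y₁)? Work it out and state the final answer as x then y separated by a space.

55 6

√84 = [9; 6,18, …], period ℓ=2 (even) → k=1
step 0: (9, 1)  from 9·(1,0) + (0,1)
step 1: (55, 6)  from 6·(9,1) + (1,0)
→ (55, 6).  Check: 55²=3025, 84·6²=3024, difference 1.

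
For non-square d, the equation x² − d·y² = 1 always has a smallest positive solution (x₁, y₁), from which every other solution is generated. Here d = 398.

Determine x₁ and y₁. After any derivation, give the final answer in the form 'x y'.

√398 → a₀=19, period (1,18,1,38); ℓ=4 even so k=3
step 0: (19, 1)  from 19·(1,0) + (0,1)
step 1: (20, 1)  from 1·(19,1) + (1,0)
step 2: (379, 19)  from 18·(20,1) + (19,1)
step 3: (399, 20)  from 1·(379,19) + (20,1)
→ (399, 20).  Check: 399²=159201, 398·20²=159200, difference 1.

399 20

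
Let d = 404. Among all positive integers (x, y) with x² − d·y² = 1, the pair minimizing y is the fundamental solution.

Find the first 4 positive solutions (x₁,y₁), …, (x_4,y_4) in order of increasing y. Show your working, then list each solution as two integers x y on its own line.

d=404: √d = [20; 10,40] (ℓ=2, even), read p_1/q_1
step 0: (20, 1)  from 20·(1,0) + (0,1)
step 1: (201, 10)  from 10·(20,1) + (1,0)
→ (201, 10).  Check: 201²=40401, 404·10²=40400, difference 1.
n=2: (201,10)∘(201,10) = (201·201+404·10·10, 201·10+10·201) = (80801,4020)
n=3: (80801,4020)∘(201,10) = (201·80801+404·10·4020, 201·4020+10·80801) = (32481801,1616030)
n=4: (32481801,1616030)∘(201,10) = (201·32481801+404·10·1616030, 201·1616030+10·32481801) = (13057603201,649640040)

201 10
80801 4020
32481801 1616030
13057603201 649640040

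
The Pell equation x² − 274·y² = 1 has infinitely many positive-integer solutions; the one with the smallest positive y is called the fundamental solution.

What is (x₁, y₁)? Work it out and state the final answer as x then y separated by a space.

3959299 239190

√274 → a₀=16, period (1,1,4,4,1,1,32); ℓ=7 odd so k=13
step 0: (16, 1)  from 16·(1,0) + (0,1)
…
step 3: (149, 9)  from 4·(33,2) + (17,1)
step 4: (629, 38)  from 4·(149,9) + (33,2)
step 5: (778, 47)  from 1·(629,38) + (149,9)
step 6: (1407, 85)  from 1·(778,47) + (629,38)
…
step 8: (47209, 2852)  from 1·(45802,2767) + (1407,85)
…
step 12: (2189276, 132259)  from 1·(1770023,106931) + (419253,25328)
step 13: (3959299, 239190)  from 1·(2189276,132259) + (1770023,106931)
→ (3959299, 239190).  Check: 3959299²=15676048571401, 274·239190²=15676048571400, difference 1.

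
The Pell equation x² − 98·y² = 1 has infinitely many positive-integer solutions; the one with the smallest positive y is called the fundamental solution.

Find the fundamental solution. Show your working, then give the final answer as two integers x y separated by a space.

99 10

d=98: √d = [9; 1,8,1,18] (ℓ=4, even), read p_3/q_3
i=0: a=9 ⇒ p=9, q=1
…
i=2: a=8 ⇒ p=89, q=9
i=3: a=1 ⇒ p=99, q=10
→ (99, 10).  Check: 99²=9801, 98·10²=9800, difference 1.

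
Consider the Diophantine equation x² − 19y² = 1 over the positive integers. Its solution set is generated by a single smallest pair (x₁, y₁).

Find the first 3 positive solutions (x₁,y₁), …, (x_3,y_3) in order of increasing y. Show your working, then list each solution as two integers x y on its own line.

170 39
57799 13260
19651490 4508361

√19 → a₀=4, period (2,1,3,1,2,8); ℓ=6 even so k=5
a_0=4:  p_0=4·1+0=4,  q_0=4·0+1=1
…
a_3=3:  p_3=3·13+9=48,  q_3=3·3+2=11
a_4=1:  p_4=1·48+13=61,  q_4=1·11+3=14
a_5=2:  p_5=2·61+48=170,  q_5=2·14+11=39
→ (170, 39).  Check: 170²=28900, 19·39²=28899, difference 1.
k=2:  x_2 = 170·170+19·39·39 = 57799,  y_2 = 170·39+39·170 = 13260
k=3:  x_3 = 170·57799+19·39·13260 = 19651490,  y_3 = 170·13260+39·57799 = 4508361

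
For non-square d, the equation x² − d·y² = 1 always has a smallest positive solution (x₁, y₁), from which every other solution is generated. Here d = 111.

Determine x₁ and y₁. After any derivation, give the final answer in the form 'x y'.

d=111: √d = [10; 1,1,6,1,1,20] (ℓ=6, even), read p_5/q_5
a_0=10:  p_0=10·1+0=10,  q_0=10·0+1=1
a_1=1:  p_1=1·10+1=11,  q_1=1·1+0=1
…
a_4=1:  p_4=1·137+21=158,  q_4=1·13+2=15
a_5=1:  p_5=1·158+137=295,  q_5=1·15+13=28
fundamental: x₁=295, y₁=28  (since 87025 − 111·784 = 1)

295 28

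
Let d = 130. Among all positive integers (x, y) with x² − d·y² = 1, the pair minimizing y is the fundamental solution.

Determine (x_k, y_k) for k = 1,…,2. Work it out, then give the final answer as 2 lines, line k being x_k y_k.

6499 570
84474001 7408860

√130 = [11; 2,2,22, …], period ℓ=3 (odd) → k=5
k=0  a_k=11  p_k/q_k = 11/1
k=1  a_k=2  p_k/q_k = 23/2
k=2  a_k=2  p_k/q_k = 57/5
k=3  a_k=22  p_k/q_k = 1277/112
k=4  a_k=2  p_k/q_k = 2611/229
k=5  a_k=2  p_k/q_k = 6499/570
→ (6499, 570).  Check: 6499²=42237001, 130·570²=42237000, difference 1.
(x_2, y_2) = (6499·6499 + 130·570·570, 6499·570 + 570·6499) = (84474001, 7408860)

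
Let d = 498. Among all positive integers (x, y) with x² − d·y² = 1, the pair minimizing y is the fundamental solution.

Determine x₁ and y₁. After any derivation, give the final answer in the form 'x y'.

√498 = [22; 3,6,22,6,3,44, …], period ℓ=6 (even) → k=5
k=0  a_k=22  p_k/q_k = 22/1
k=1  a_k=3  p_k/q_k = 67/3
k=2  a_k=6  p_k/q_k = 424/19
k=3  a_k=22  p_k/q_k = 9395/421
k=4  a_k=6  p_k/q_k = 56794/2545
k=5  a_k=3  p_k/q_k = 179777/8056
(x₁, y₁) = (179777, 8056);  179777² − 498·8056² = 1 ✓

179777 8056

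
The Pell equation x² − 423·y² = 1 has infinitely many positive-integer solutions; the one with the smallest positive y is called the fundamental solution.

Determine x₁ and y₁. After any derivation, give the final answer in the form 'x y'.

4607 224

[20; 1,1,3,4,3,1,1,40] for √423; ℓ=8 ⇒ convergent index 7
k=0  a_k=20  p_k/q_k = 20/1
…
k=6  a_k=1  p_k/q_k = 2612/127
k=7  a_k=1  p_k/q_k = 4607/224
→ (4607, 224).  Check: 4607²=21224449, 423·224²=21224448, difference 1.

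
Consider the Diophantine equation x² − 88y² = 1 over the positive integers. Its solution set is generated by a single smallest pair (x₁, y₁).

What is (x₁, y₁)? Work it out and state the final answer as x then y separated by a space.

√88 = [9; 2,1,1,1,2,18, …], period ℓ=6 (even) → k=5
k=0  a_k=9  p_k/q_k = 9/1
k=1  a_k=2  p_k/q_k = 19/2
k=2  a_k=1  p_k/q_k = 28/3
k=3  a_k=1  p_k/q_k = 47/5
k=4  a_k=1  p_k/q_k = 75/8
k=5  a_k=2  p_k/q_k = 197/21
fundamental: x₁=197, y₁=21  (since 38809 − 88·441 = 1)

197 21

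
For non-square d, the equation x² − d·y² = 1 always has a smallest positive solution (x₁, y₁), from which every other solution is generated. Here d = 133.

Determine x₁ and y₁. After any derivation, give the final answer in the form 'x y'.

[11; 1,1,7,5,1,…,1,1,22] for √133; ℓ=16 ⇒ convergent index 15
k=0  a_k=11  p_k/q_k = 11/1
…
k=3  a_k=7  p_k/q_k = 173/15
…
k=5  a_k=1  p_k/q_k = 1061/92
…
k=8  a_k=2  p_k/q_k = 7969/691
k=9  a_k=1  p_k/q_k = 10979/952
…
k=12  a_k=5  p_k/q_k = 168583/14618
…
k=14  a_k=1  p_k/q_k = 1378591/119539
k=15  a_k=1  p_k/q_k = 2588599/224460
fundamental: x₁=2588599, y₁=224460  (since 6700844782801 − 133·50382291600 = 1)

2588599 224460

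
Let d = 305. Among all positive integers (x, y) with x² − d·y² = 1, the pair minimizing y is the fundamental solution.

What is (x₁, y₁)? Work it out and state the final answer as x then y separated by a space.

√305 → a₀=17, period (2,6,2,34); ℓ=4 even so k=3
step 0: (17, 1)  from 17·(1,0) + (0,1)
…
step 2: (227, 13)  from 6·(35,2) + (17,1)
step 3: (489, 28)  from 2·(227,13) + (35,2)
fundamental: x₁=489, y₁=28  (since 239121 − 305·784 = 1)

489 28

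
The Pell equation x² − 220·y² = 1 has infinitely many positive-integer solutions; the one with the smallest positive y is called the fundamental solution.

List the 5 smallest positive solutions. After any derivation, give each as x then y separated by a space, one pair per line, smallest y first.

89 6
15841 1068
2819609 190098
501874561 33836376
89330852249 6022684830

[14; 1,4,1,28] for √220; ℓ=4 ⇒ convergent index 3
a_0=14:  p_0=14·1+0=14,  q_0=14·0+1=1
…
a_2=4:  p_2=4·15+14=74,  q_2=4·1+1=5
a_3=1:  p_3=1·74+15=89,  q_3=1·5+1=6
fundamental: x₁=89, y₁=6  (since 7921 − 220·36 = 1)
(89+6√220)^2 = 15841 + 1068√220
(89+6√220)^3 = 2819609 + 190098√220
(89+6√220)^4 = 501874561 + 33836376√220
(89+6√220)^5 = 89330852249 + 6022684830√220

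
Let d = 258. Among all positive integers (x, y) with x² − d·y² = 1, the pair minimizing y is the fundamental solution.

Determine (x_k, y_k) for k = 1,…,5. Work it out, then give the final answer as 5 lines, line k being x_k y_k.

257 16
132097 8224
67897601 4227120
34899234817 2172731456
17938138798337 1116779741264

√258 → a₀=16, period (16,32); ℓ=2 even so k=1
a_0=16:  p_0=16·1+0=16,  q_0=16·0+1=1
a_1=16:  p_1=16·16+1=257,  q_1=16·1+0=16
→ (257, 16).  Check: 257²=66049, 258·16²=66048, difference 1.
(257+16√258)^2 = 132097 + 8224√258
(257+16√258)^3 = 67897601 + 4227120√258
(257+16√258)^4 = 34899234817 + 2172731456√258
(257+16√258)^5 = 17938138798337 + 1116779741264√258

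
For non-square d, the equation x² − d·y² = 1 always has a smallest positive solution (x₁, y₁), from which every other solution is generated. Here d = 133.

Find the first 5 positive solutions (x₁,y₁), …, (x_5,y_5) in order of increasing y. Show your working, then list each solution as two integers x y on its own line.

2588599 224460
13401689565601 1162073863080
69383200415647777399 6016286479789825380
359210566425477440164982401 31147506330593762303822160
1859704226076779569066850908714999 161256807479731348725343689282300

[11; 1,1,7,5,1,…,1,1,22] for √133; ℓ=16 ⇒ convergent index 15
i=0: a=11 ⇒ p=11, q=1
i=1: a=1 ⇒ p=12, q=1
i=2: a=1 ⇒ p=23, q=2
…
i=5: a=1 ⇒ p=1061, q=92
…
i=7: a=1 ⇒ p=3010, q=261
i=8: a=2 ⇒ p=7969, q=691
i=9: a=1 ⇒ p=10979, q=952
i=10: a=1 ⇒ p=18948, q=1643
i=11: a=1 ⇒ p=29927, q=2595
…
i=14: a=1 ⇒ p=1378591, q=119539
i=15: a=1 ⇒ p=2588599, q=224460
→ (2588599, 224460).  Check: 2588599²=6700844782801, 133·224460²=6700844782800, difference 1.
(2588599+224460√133)^2 = 13401689565601 + 1162073863080√133
(2588599+224460√133)^3 = 69383200415647777399 + 6016286479789825380√133
(2588599+224460√133)^4 = 359210566425477440164982401 + 31147506330593762303822160√133
(2588599+224460√133)^5 = 1859704226076779569066850908714999 + 161256807479731348725343689282300√133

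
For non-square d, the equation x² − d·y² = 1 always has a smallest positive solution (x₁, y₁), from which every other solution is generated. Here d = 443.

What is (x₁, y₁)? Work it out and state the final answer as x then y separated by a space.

√443 = [21; 21,42, …], period ℓ=2 (even) → k=1
i=0: a=21 ⇒ p=21, q=1
i=1: a=21 ⇒ p=442, q=21
(x₁, y₁) = (442, 21);  442² − 443·21² = 1 ✓

442 21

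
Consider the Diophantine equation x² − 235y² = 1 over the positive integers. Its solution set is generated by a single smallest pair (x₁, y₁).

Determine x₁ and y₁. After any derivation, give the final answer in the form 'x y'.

√235 = [15; 3,30, …], period ℓ=2 (even) → k=1
i=0: a=15 ⇒ p=15, q=1
i=1: a=3 ⇒ p=46, q=3
→ (46, 3).  Check: 46²=2116, 235·3²=2115, difference 1.

46 3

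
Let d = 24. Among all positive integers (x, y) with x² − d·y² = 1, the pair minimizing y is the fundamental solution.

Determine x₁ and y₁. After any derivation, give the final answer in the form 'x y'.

5 1

√24 = [4; 1,8, …], period ℓ=2 (even) → k=1
step 0: (4, 1)  from 4·(1,0) + (0,1)
step 1: (5, 1)  from 1·(4,1) + (1,0)
fundamental: x₁=5, y₁=1  (since 25 − 24·1 = 1)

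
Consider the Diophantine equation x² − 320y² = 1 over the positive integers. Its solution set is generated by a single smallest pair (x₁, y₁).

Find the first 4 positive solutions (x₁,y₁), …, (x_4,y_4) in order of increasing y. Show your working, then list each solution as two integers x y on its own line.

161 9
51841 2898
16692641 933147
5374978561 300470436

√320 = [17; 1,7,1,34, …], period ℓ=4 (even) → k=3
k=0  a_k=17  p_k/q_k = 17/1
…
k=2  a_k=7  p_k/q_k = 143/8
k=3  a_k=1  p_k/q_k = 161/9
(x₁, y₁) = (161, 9);  161² − 320·9² = 1 ✓
(161+9√320)^2 = 51841 + 2898√320
(161+9√320)^3 = 16692641 + 933147√320
(161+9√320)^4 = 5374978561 + 300470436√320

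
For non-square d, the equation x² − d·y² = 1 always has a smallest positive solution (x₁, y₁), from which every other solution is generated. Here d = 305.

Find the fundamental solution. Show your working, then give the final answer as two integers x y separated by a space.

[17; 2,6,2,34] for √305; ℓ=4 ⇒ convergent index 3
a_0=17:  p_0=17·1+0=17,  q_0=17·0+1=1
…
a_2=6:  p_2=6·35+17=227,  q_2=6·2+1=13
a_3=2:  p_3=2·227+35=489,  q_3=2·13+2=28
fundamental: x₁=489, y₁=28  (since 239121 − 305·784 = 1)

489 28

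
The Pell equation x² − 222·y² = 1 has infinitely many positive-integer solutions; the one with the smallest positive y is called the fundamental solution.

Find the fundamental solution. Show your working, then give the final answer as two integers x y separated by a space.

149 10

√222 → a₀=14, period (1,8,1,28); ℓ=4 even so k=3
step 0: (14, 1)  from 14·(1,0) + (0,1)
…
step 2: (134, 9)  from 8·(15,1) + (14,1)
step 3: (149, 10)  from 1·(134,9) + (15,1)
(x₁, y₁) = (149, 10);  149² − 222·10² = 1 ✓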